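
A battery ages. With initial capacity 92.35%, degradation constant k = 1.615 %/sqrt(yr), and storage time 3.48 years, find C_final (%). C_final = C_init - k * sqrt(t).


sqrt(t) = sqrt(3.48) = 1.8655
C_final = 92.35 - 1.615 * 1.8655 = 89.34%

89.34%


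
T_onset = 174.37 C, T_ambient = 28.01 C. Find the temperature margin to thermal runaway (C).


Safety margin = 174.37 C - 28.01 C = 146.36 C

146.36 C


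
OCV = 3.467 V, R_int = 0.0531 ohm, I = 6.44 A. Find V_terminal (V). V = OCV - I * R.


V = OCV - I*R = 3.467 - 6.44 * 0.0531 = 3.125 V

3.125 V


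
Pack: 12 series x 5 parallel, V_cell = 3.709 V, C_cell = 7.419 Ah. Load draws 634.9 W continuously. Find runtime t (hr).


Step 1: E_pack = Ns * V_cell * Np * C_cell = 12 * 3.709 * 5 * 7.419 = 1651 Wh
Step 2: t = E_pack / P = 1651 / 634.9 = 2.600 hr

2.600 hr


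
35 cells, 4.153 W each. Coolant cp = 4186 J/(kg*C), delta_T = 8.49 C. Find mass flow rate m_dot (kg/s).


Q_total = 35 * 4.153 = 145.36 W
m_dot = Q_total / (cp * dT) = 145.36 / (4186 * 8.49) = 0.004090 kg/s

0.004090 kg/s


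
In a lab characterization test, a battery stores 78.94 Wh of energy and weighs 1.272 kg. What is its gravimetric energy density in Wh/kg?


ED = E / m = 78.94 / 1.272 = 62.06 Wh/kg

62.06 Wh/kg


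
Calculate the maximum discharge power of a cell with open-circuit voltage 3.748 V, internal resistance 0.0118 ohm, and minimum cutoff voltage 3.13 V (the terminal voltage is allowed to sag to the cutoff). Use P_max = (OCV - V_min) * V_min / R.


dV = OCV - V_min = 0.618 V (so I_max = dV / R)
P_max = dV * V_min / R = 0.618 * 3.13 / 0.0118 = 163.9 W

163.9 W


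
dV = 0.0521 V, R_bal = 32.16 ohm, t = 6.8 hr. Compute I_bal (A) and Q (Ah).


First, Ohm's law: I_bal = 0.0521 V / 32.16 ohm = 0.00162 A
Then Q = I * t = 0.00162 A * 6.8 hr = 0.01102 Ah

I=0.00162 A, Q=0.01102 Ah


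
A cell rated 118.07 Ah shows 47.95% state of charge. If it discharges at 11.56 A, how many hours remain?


Step 1: remaining = SOC/100 * C_total = 47.95/100 * 118.07 = 56.615 Ah
Step 2: t = remaining / I = 56.615 / 11.56 = 4.897 hr

4.897 hr


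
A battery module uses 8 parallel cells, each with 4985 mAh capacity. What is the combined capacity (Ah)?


Convert: C_cell = 4985 mAh = 4.985 Ah
C_total = 8 * 4.985 = 39.88 Ah

39.88 Ah


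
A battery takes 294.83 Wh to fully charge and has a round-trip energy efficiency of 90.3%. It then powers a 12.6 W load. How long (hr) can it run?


Step 1: E_discharge = eta/100 * E_charge = 90.3/100 * 294.83 = 266.23 Wh
Step 2: t = E_discharge / P = 266.23 / 12.6 = 21.13 hr

21.13 hr


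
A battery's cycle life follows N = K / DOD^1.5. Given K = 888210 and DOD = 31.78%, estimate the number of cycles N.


Step 1: DOD^1.5 = 31.78^1.5 = 179.16
Step 2: N = 888210 / 179.16 = 4958 cycles

4958 cycles


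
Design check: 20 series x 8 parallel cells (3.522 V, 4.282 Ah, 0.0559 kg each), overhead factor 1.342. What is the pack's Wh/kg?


Step 1: V_pack = 20 * 3.522 = 70.44 V
Step 2: C_pack = 8 * 4.282 = 34.256 Ah
Step 3: E_pack = V_pack * C_pack = 70.44 * 34.256 = 2413 Wh
Step 4: m_pack = 20 * 8 * 0.0559 * 1.342 = 12.003 kg
Step 5: ED = E_pack / m_pack = 2413 / 12.003 = 201.0 Wh/kg

201.0 Wh/kg


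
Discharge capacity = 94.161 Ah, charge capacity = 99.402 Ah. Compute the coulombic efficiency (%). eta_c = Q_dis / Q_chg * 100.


eta_c = Q_dis / Q_chg * 100 = 94.161 / 99.402 * 100 = 94.73%

94.73%


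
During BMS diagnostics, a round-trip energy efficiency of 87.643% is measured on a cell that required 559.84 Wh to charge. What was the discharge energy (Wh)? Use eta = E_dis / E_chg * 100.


E_dis = eta/100 * E_chg = 87.643/100 * 559.84 = 490.7 Wh

490.7 Wh


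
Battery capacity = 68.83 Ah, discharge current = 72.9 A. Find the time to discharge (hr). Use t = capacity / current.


Runtime = 68.83 Ah / 72.9 A = 0.9442 hr

0.9442 hr


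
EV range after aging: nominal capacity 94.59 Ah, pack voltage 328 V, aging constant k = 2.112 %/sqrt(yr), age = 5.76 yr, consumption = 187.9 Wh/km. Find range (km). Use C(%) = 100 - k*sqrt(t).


Step 1: capacity retention = 100 - 2.112 * sqrt(5.76) = 100 - 2.112 * 2.4 = 94.931%
Step 2: C_now = 94.59 * 94.931/100 = 89.795 Ah
Step 3: E_pack = V * C_now = 328 * 89.795 = 29453 Wh
Step 4: range = E_pack / consumption = 29453 / 187.9 = 156.7 km

156.7 km


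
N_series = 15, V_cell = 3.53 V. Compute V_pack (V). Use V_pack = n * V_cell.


Series voltages add: 15 * 3.53 V = 52.95 V

52.95 V


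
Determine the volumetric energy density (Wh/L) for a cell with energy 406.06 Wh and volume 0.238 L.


Volumetric ED = 406.06 Wh / 0.238 L = 1706 Wh/L

1706 Wh/L


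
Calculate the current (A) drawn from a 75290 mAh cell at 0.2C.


Convert: capacity = 75290 mAh = 75.29 Ah
I = C_rate * capacity = 0.2 * 75.29 = 15.058 A

15.058 A


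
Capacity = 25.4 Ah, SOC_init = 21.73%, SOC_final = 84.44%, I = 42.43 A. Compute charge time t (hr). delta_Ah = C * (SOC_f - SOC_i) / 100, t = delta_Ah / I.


delta_Ah = 25.4 * (84.44 - 21.73) / 100 = 15.928 Ah
t = delta_Ah / I = 15.928 / 42.43 = 0.3754 hr

0.3754 hr


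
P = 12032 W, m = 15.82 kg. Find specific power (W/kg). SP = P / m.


SP = P / m = 12032 / 15.82 = 760.6 W/kg

760.6 W/kg


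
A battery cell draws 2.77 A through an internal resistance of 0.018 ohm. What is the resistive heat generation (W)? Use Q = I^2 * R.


I^2 = 7.6729
Q = 7.6729 * 0.018 = 0.1381 W

0.1381 W


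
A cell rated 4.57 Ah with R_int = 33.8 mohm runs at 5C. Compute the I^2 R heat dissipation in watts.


Convert: R = 33.8 mohm = 0.0338 ohm
Step 1: I = C_rate * capacity = 5 * 4.57 = 22.85 A
Step 2: Q = I^2 * R = 22.85^2 * 0.0338 = 522.12 * 0.0338 = 17.65 W

17.65 W


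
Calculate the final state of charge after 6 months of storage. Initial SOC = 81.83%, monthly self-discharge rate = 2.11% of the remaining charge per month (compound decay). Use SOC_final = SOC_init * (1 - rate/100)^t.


Monthly retention factor = 1 - 2.11/100 = 0.9789
Over 6 months: factor^6 = 0.87989
SOC_final = 81.83 * 0.87989 = 72.00%

72.00%


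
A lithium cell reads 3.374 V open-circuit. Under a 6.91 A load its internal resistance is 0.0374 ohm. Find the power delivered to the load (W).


Step 1: V_terminal = OCV - I*R = 3.374 - 6.91 * 0.0374 = 3.1156 V
Step 2: P_out = V_terminal * I = 3.1156 * 6.91 = 21.53 W

21.53 W


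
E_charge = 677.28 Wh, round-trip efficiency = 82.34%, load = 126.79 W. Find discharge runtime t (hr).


Step 1: E_discharge = eta/100 * E_charge = 82.34/100 * 677.28 = 557.67 Wh
Step 2: t = E_discharge / P = 557.67 / 126.79 = 4.398 hr

4.398 hr


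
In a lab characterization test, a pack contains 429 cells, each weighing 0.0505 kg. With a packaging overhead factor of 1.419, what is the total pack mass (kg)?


m_pack = n * m_cell * overhead = 429 * 0.0505 * 1.419 = 30.74 kg

30.74 kg


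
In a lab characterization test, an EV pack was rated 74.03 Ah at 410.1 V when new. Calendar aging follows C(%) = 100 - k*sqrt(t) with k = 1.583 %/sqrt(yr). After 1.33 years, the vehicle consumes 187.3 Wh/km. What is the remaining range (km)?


Step 1: capacity retention = 100 - 1.583 * sqrt(1.33) = 100 - 1.583 * 1.1533 = 98.174%
Step 2: C_now = 74.03 * 98.174/100 = 72.678 Ah
Step 3: E_pack = V * C_now = 410.1 * 72.678 = 29805 Wh
Step 4: range = E_pack / consumption = 29805 / 187.3 = 159.1 km

159.1 km


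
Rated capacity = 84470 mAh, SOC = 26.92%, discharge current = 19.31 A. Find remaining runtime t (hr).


Convert: C_total = 84470 mAh = 84.47 Ah
Step 1: remaining = SOC/100 * C_total = 26.92/100 * 84.47 = 22.739 Ah
Step 2: t = remaining / I = 22.739 / 19.31 = 1.178 hr

1.178 hr


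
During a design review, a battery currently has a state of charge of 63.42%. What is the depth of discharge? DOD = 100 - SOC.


Complement of SOC: DOD = 100% - 63.42% = 36.58%

36.58%


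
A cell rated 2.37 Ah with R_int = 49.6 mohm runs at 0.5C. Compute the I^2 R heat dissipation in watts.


Convert: R = 49.6 mohm = 0.0496 ohm
Step 1: I = C_rate * capacity = 0.5 * 2.37 = 1.185 A
Step 2: Q = I^2 * R = 1.185^2 * 0.0496 = 1.4042 * 0.0496 = 0.06965 W

0.06965 W


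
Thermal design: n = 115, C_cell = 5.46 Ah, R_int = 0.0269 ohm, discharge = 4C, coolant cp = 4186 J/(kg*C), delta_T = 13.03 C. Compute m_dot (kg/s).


Step 1: I = 4 * 5.46 = 21.84 A
Step 2: Q_cell = I^2 * R = 21.84^2 * 0.0269 = 12.831 W
Step 3: Q_total = 115 * 12.831 = 1475.6 W
Step 4: m_dot = Q_total / (cp * dT) = 1475.6 / (4186 * 13.03) = 0.02705 kg/s

0.02705 kg/s


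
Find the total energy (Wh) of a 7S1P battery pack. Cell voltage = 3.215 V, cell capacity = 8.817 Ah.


E = Ns * Vcell * Np * Ccell = 7 * 3.215 * 1 * 8.817 = 198.4 Wh

198.4 Wh


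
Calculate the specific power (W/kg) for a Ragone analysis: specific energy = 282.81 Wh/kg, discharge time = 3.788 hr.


P_specific = E / t = 282.81 / 3.788 = 74.66 W/kg

74.66 W/kg


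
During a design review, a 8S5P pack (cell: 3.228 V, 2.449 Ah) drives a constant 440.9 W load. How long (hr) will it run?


Step 1: E_pack = Ns * V_cell * Np * C_cell = 8 * 3.228 * 5 * 2.449 = 316.21 Wh
Step 2: t = E_pack / P = 316.21 / 440.9 = 0.7172 hr

0.7172 hr


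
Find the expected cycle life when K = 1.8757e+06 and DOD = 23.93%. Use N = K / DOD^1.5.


Step 1: DOD^1.5 = 23.93^1.5 = 117.06
Step 2: N = 1.8757e+06 / 117.06 = 16020 cycles

16020 cycles


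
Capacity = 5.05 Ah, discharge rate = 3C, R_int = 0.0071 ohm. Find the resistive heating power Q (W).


Step 1: I = C_rate * capacity = 3 * 5.05 = 15.15 A
Step 2: Q = I^2 * R = 15.15^2 * 0.0071 = 229.52 * 0.0071 = 1.630 W

1.630 W


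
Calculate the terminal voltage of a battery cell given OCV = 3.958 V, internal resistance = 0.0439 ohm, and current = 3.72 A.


V = OCV - I*R = 3.958 - 3.72 * 0.0439 = 3.795 V

3.795 V


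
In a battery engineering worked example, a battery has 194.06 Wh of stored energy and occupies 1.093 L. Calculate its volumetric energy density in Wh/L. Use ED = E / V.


Volumetric ED = 194.06 Wh / 1.093 L = 177.5 Wh/L

177.5 Wh/L


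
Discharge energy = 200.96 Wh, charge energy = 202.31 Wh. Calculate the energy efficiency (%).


eta_e = E_dis / E_chg * 100 = 200.96 / 202.31 * 100 = 99.33%

99.33%


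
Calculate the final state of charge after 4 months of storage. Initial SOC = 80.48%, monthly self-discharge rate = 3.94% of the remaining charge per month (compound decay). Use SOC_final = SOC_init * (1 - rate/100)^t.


decay = (1 - 3.94/100)^4 = 0.85147
SOC_final = 80.48 * 0.85147 = 68.53%

68.53%


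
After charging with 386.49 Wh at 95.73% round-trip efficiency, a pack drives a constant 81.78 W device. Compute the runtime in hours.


Step 1: E_discharge = eta/100 * E_charge = 95.73/100 * 386.49 = 369.99 Wh
Step 2: t = E_discharge / P = 369.99 / 81.78 = 4.524 hr

4.524 hr


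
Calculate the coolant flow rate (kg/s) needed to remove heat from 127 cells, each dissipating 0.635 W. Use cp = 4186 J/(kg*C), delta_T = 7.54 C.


Q_total = 127 * 0.635 = 80.645 W
m_dot = Q_total / (cp * dT) = 80.645 / (4186 * 7.54) = 0.002555 kg/s

0.002555 kg/s


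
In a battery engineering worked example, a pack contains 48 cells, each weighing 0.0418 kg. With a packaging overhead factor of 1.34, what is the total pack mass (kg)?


Cell mass sum = 48 * 0.0418 = 2.0064 kg
With overhead 1.34: m_pack = 2.0064 * 1.34 = 2.689 kg

2.689 kg


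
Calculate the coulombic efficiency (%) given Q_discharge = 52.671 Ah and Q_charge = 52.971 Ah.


eta_c = Q_dis / Q_chg * 100 = 52.671 / 52.971 * 100 = 99.43%

99.43%


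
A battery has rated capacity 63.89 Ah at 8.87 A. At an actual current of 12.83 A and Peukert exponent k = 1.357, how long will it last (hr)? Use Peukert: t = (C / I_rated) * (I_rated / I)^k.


Step 1: t_rated = C / I_rated = 63.89 / 8.87 = 7.2029 hr
Step 2: ratio = 8.87 / 12.83 = 0.69135
Step 3: ratio^k = 0.69135^1.357 = 0.606
Step 4: t = t_rated * ratio^k = 7.2029 * 0.606 = 4.365 hr

4.365 hr


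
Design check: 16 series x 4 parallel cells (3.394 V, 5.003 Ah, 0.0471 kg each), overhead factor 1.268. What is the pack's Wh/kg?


Step 1: V_pack = 16 * 3.394 = 54.304 V
Step 2: C_pack = 4 * 5.003 = 20.012 Ah
Step 3: E_pack = V_pack * C_pack = 54.304 * 20.012 = 1086.7 Wh
Step 4: m_pack = 16 * 4 * 0.0471 * 1.268 = 3.8223 kg
Step 5: ED = E_pack / m_pack = 1086.7 / 3.8223 = 284.3 Wh/kg

284.3 Wh/kg


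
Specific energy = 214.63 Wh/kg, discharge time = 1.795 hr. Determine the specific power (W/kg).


Specific power = 214.63 Wh/kg / 1.795 hr = 119.6 W/kg

119.6 W/kg


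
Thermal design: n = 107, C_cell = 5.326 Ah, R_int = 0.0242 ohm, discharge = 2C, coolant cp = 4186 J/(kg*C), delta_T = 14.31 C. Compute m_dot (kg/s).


Step 1: I = 2 * 5.326 = 10.652 A
Step 2: Q_cell = I^2 * R = 10.652^2 * 0.0242 = 2.7459 W
Step 3: Q_total = 107 * 2.7459 = 293.81 W
Step 4: m_dot = Q_total / (cp * dT) = 293.81 / (4186 * 14.31) = 0.004905 kg/s

0.004905 kg/s


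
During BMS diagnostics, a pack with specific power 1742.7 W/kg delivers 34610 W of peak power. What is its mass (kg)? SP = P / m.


m = P / SP = 34610 / 1742.7 = 19.86 kg

19.86 kg


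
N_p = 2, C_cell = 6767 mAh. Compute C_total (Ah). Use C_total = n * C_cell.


Convert: C_cell = 6767 mAh = 6.767 Ah
C_total = 2 * 6.767 = 13.534 Ah

13.534 Ah


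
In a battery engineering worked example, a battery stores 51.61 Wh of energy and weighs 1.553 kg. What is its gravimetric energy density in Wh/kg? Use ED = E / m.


ED = E / m = 51.61 / 1.553 = 33.23 Wh/kg

33.23 Wh/kg


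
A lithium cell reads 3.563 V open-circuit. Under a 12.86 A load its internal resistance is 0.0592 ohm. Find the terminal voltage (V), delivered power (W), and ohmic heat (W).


Step 1: V_terminal = OCV - I*R = 3.563 - 12.86 * 0.0592 = 2.8017 V
Step 2: P_out = V_terminal * I = 2.8017 * 12.86 = 36.03 W
Step 3: Q = I^2 * R = 12.86^2 * 0.0592 = 9.790 W

V=2.8017 V, P=36.03 W, Q=9.790 W


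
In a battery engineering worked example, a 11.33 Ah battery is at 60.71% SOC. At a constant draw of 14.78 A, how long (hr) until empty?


Step 1: remaining = SOC/100 * C_total = 60.71/100 * 11.33 = 6.8784 Ah
Step 2: t = remaining / I = 6.8784 / 14.78 = 0.4654 hr

0.4654 hr


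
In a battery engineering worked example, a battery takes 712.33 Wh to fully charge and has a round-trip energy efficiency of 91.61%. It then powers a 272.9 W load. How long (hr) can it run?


Step 1: E_discharge = eta/100 * E_charge = 91.61/100 * 712.33 = 652.57 Wh
Step 2: t = E_discharge / P = 652.57 / 272.9 = 2.391 hr

2.391 hr


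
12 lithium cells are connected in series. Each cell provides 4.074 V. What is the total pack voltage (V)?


Series voltages add: 12 * 4.074 V = 48.888 V

48.888 V


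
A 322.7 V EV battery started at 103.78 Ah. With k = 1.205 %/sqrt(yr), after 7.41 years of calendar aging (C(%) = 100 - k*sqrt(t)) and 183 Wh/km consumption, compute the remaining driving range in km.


Step 1: capacity retention = 100 - 1.205 * sqrt(7.41) = 100 - 1.205 * 2.7221 = 96.72%
Step 2: C_now = 103.78 * 96.72/100 = 100.38 Ah
Step 3: E_pack = V * C_now = 322.7 * 100.38 = 32393 Wh
Step 4: range = E_pack / consumption = 32393 / 183 = 177.0 km

177.0 km


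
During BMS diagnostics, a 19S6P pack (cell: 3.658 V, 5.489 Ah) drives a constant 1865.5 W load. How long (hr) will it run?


Step 1: E_pack = Ns * V_cell * Np * C_cell = 19 * 3.658 * 6 * 5.489 = 2289 Wh
Step 2: t = E_pack / P = 2289 / 1865.5 = 1.227 hr

1.227 hr


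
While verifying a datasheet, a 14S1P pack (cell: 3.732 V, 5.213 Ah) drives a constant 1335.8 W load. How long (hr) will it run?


Step 1: E_pack = Ns * V_cell * Np * C_cell = 14 * 3.732 * 1 * 5.213 = 272.37 Wh
Step 2: t = E_pack / P = 272.37 / 1335.8 = 0.2039 hr

0.2039 hr


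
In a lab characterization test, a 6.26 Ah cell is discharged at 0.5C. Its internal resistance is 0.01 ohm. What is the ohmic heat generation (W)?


Step 1: I = C_rate * capacity = 0.5 * 6.26 = 3.13 A
Step 2: Q = I^2 * R = 3.13^2 * 0.01 = 9.7969 * 0.01 = 0.09797 W

0.09797 W


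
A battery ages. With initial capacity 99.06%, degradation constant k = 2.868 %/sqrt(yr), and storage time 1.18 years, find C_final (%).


Step 1: sqrt(1.18 yr) = 1.0863
Step 2: drop = 2.868 * 1.0863 = 3.1155
Step 3: C_final = 99.06 - 3.1155 = 95.94%

95.94%


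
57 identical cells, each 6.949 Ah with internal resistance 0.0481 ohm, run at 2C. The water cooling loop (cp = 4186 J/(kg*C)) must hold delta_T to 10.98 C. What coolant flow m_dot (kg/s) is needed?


Step 1: I = 2 * 6.949 = 13.898 A
Step 2: Q_cell = I^2 * R = 13.898^2 * 0.0481 = 9.2907 W
Step 3: Q_total = 57 * 9.2907 = 529.57 W
Step 4: m_dot = Q_total / (cp * dT) = 529.57 / (4186 * 10.98) = 0.01152 kg/s

0.01152 kg/s


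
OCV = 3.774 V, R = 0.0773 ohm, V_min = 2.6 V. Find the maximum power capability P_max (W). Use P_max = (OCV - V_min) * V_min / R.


dV = OCV - V_min = 1.174 V (so I_max = dV / R)
P_max = dV * V_min / R = 1.174 * 2.6 / 0.0773 = 39.49 W

39.49 W


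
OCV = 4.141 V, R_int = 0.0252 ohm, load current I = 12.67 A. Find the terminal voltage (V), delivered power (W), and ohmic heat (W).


Step 1: V_terminal = OCV - I*R = 4.141 - 12.67 * 0.0252 = 3.8217 V
Step 2: P_out = V_terminal * I = 3.8217 * 12.67 = 48.42 W
Step 3: Q = I^2 * R = 12.67^2 * 0.0252 = 4.045 W

V=3.8217 V, P=48.42 W, Q=4.045 W


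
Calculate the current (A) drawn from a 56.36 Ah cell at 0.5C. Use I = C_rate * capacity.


At 0.5C: I = 0.5 * 56.36 Ah = 28.18 A

28.18 A


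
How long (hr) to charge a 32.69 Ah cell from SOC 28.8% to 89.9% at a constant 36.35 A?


Step 1: dSOC = 89.9% - 28.8% = 61.1%
Step 2: delta_Ah = 32.69 * 61.1 / 100 = 19.974 Ah
Step 3: t = 19.974 / 36.35 = 0.5495 hr

0.5495 hr


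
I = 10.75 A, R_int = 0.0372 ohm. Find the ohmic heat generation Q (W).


I^2 = 115.56
Q = 115.56 * 0.0372 = 4.299 W

4.299 W


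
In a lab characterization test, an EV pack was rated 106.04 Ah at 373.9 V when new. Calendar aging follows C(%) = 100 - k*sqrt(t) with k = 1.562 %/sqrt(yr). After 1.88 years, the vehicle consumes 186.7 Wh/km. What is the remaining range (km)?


Step 1: capacity retention = 100 - 1.562 * sqrt(1.88) = 100 - 1.562 * 1.3711 = 97.858%
Step 2: C_now = 106.04 * 97.858/100 = 103.77 Ah
Step 3: E_pack = V * C_now = 373.9 * 103.77 = 38800 Wh
Step 4: range = E_pack / consumption = 38800 / 186.7 = 207.8 km

207.8 km


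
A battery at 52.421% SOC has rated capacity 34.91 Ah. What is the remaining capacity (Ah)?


remaining = SOC / 100 * total = 52.421 / 100 * 34.91 = 18.30 Ah

18.30 Ah


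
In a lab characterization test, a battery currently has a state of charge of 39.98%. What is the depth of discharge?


Complement of SOC: DOD = 100% - 39.98% = 60.02%

60.02%


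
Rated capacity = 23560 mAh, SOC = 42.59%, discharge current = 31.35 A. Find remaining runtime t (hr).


Convert: C_total = 23560 mAh = 23.56 Ah
Step 1: remaining = SOC/100 * C_total = 42.59/100 * 23.56 = 10.034 Ah
Step 2: t = remaining / I = 10.034 / 31.35 = 0.3201 hr

0.3201 hr


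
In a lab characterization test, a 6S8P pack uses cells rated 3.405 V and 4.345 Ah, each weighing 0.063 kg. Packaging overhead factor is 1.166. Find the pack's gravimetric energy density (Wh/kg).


Step 1: V_pack = 6 * 3.405 = 20.43 V
Step 2: C_pack = 8 * 4.345 = 34.76 Ah
Step 3: E_pack = V_pack * C_pack = 20.43 * 34.76 = 710.15 Wh
Step 4: m_pack = 6 * 8 * 0.063 * 1.166 = 3.526 kg
Step 5: ED = E_pack / m_pack = 710.15 / 3.526 = 201.4 Wh/kg

201.4 Wh/kg


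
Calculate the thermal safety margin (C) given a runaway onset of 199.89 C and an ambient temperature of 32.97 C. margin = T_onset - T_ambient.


Safety margin = 199.89 C - 32.97 C = 166.92 C

166.92 C


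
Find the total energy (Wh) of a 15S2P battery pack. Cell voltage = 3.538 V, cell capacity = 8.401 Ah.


E = Ns * Vcell * Np * Ccell = 15 * 3.538 * 2 * 8.401 = 891.7 Wh

891.7 Wh


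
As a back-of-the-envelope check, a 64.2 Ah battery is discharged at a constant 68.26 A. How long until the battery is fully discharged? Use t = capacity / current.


t = capacity / current = 64.2 / 68.26 = 0.9405 hr

0.9405 hr


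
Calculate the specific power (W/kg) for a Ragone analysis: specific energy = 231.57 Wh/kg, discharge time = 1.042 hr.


Specific power = 231.57 Wh/kg / 1.042 hr = 222.2 W/kg

222.2 W/kg


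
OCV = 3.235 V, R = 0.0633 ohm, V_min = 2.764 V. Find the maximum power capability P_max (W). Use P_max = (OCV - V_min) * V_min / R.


P_max = (OCV - V_min) * V_min / R = (3.235 - 2.764) * 2.764 / 0.0633 = 0.471 * 2.764 / 0.0633 = 20.57 W

20.57 W


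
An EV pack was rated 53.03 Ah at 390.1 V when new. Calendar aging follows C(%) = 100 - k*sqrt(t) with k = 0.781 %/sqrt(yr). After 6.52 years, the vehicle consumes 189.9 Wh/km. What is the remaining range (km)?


Step 1: capacity retention = 100 - 0.781 * sqrt(6.52) = 100 - 0.781 * 2.5534 = 98.006%
Step 2: C_now = 53.03 * 98.006/100 = 51.973 Ah
Step 3: E_pack = V * C_now = 390.1 * 51.973 = 20275 Wh
Step 4: range = E_pack / consumption = 20275 / 189.9 = 106.8 km

106.8 km


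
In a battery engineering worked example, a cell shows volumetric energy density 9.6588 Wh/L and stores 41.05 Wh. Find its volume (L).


V = E / ED = 41.05 / 9.6588 = 4.250 L

4.250 L


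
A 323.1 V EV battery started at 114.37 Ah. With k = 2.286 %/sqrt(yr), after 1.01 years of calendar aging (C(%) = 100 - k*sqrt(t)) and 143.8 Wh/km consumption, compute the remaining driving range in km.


Step 1: capacity retention = 100 - 2.286 * sqrt(1.01) = 100 - 2.286 * 1.005 = 97.703%
Step 2: C_now = 114.37 * 97.703/100 = 111.74 Ah
Step 3: E_pack = V * C_now = 323.1 * 111.74 = 36103 Wh
Step 4: range = E_pack / consumption = 36103 / 143.8 = 251.1 km

251.1 km


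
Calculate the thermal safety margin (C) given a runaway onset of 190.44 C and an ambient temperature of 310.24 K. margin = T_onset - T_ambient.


Convert: T_ambient = 310.24 K = 37.09 C
margin = 190.44 - 37.09 = 153.35 C

153.35 C


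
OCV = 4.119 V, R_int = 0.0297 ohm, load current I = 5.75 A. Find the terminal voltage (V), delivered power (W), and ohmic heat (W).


Step 1: V_terminal = OCV - I*R = 4.119 - 5.75 * 0.0297 = 3.9482 V
Step 2: P_out = V_terminal * I = 3.9482 * 5.75 = 22.70 W
Step 3: Q = I^2 * R = 5.75^2 * 0.0297 = 0.9820 W

V=3.9482 V, P=22.70 W, Q=0.9820 W


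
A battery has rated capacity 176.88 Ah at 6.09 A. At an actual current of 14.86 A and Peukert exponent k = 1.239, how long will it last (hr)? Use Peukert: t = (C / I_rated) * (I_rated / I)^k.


t_rated = C / I_rated = 176.88 / 6.09 = 29.044 hr
(I_rated/I)^k = (0.40983)^1.239 = 0.33114
t = t_rated * (I_rated/I)^k = 29.044 * 0.33114 = 9.618 hr

9.618 hr


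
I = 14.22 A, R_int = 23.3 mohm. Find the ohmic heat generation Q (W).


Convert: R = 23.3 mohm = 0.0233 ohm
Q = I^2 * R = 14.22^2 * 0.0233 = 4.711 W

4.711 W


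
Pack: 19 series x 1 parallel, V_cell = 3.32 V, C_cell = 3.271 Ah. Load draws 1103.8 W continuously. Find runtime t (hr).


Step 1: E_pack = Ns * V_cell * Np * C_cell = 19 * 3.32 * 1 * 3.271 = 206.33 Wh
Step 2: t = E_pack / P = 206.33 / 1103.8 = 0.1869 hr

0.1869 hr


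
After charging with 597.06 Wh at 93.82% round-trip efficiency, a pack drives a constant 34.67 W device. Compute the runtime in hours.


Step 1: E_discharge = eta/100 * E_charge = 93.82/100 * 597.06 = 560.16 Wh
Step 2: t = E_discharge / P = 560.16 / 34.67 = 16.16 hr

16.16 hr


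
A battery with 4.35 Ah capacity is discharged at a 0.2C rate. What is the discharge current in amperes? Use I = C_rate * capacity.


I = C_rate * capacity = 0.2 * 4.35 = 0.87 A

0.87 A


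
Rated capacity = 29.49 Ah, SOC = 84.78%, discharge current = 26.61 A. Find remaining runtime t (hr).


Step 1: remaining = SOC/100 * C_total = 84.78/100 * 29.49 = 25.002 Ah
Step 2: t = remaining / I = 25.002 / 26.61 = 0.9396 hr

0.9396 hr


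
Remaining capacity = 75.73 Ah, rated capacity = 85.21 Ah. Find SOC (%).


SOC% = 75.73 / 85.21 * 100 = 88.87%

88.87%


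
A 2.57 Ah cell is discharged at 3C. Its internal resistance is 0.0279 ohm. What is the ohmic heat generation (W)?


Step 1: I = C_rate * capacity = 3 * 2.57 = 7.71 A
Step 2: Q = I^2 * R = 7.71^2 * 0.0279 = 59.444 * 0.0279 = 1.658 W

1.658 W


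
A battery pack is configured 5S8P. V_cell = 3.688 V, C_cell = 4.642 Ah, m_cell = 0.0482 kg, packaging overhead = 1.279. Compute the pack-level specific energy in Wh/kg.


Step 1: V_pack = 5 * 3.688 = 18.44 V
Step 2: C_pack = 8 * 4.642 = 37.136 Ah
Step 3: E_pack = V_pack * C_pack = 18.44 * 37.136 = 684.79 Wh
Step 4: m_pack = 5 * 8 * 0.0482 * 1.279 = 2.4659 kg
Step 5: ED = E_pack / m_pack = 684.79 / 2.4659 = 277.7 Wh/kg

277.7 Wh/kg


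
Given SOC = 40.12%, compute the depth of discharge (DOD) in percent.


DOD = 100 - SOC = 100 - 40.12 = 59.88%

59.88%


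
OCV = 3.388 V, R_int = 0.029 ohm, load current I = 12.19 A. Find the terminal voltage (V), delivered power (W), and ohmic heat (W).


Step 1: V_terminal = OCV - I*R = 3.388 - 12.19 * 0.029 = 3.0345 V
Step 2: P_out = V_terminal * I = 3.0345 * 12.19 = 36.99 W
Step 3: Q = I^2 * R = 12.19^2 * 0.029 = 4.309 W

V=3.0345 V, P=36.99 W, Q=4.309 W


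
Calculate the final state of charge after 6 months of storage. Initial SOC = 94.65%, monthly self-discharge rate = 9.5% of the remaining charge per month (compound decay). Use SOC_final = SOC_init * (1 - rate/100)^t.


Monthly retention factor = 1 - 9.5/100 = 0.905
Over 6 months: factor^6 = 0.5494
SOC_final = 94.65 * 0.5494 = 52.00%

52.00%


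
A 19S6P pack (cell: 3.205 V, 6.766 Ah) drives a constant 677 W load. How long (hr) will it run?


Step 1: E_pack = Ns * V_cell * Np * C_cell = 19 * 3.205 * 6 * 6.766 = 2472.1 Wh
Step 2: t = E_pack / P = 2472.1 / 677 = 3.652 hr

3.652 hr


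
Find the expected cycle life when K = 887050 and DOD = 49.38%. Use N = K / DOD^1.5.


DOD^1.5 = 347
N = K / DOD^1.5 = 887050 / 347 = 2556

2556 cycles


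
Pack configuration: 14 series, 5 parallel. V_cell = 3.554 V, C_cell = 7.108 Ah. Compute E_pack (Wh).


V_pack = 14 * 3.554 = 49.756 V
C_pack = 5 * 7.108 = 35.54 Ah
E = V_pack * C_pack = 49.756 * 35.54 = 1768 Wh

1768 Wh


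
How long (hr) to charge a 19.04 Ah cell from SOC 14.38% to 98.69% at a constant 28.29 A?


Step 1: dSOC = 98.69% - 14.38% = 84.31%
Step 2: delta_Ah = 19.04 * 84.31 / 100 = 16.053 Ah
Step 3: t = 16.053 / 28.29 = 0.5674 hr

0.5674 hr


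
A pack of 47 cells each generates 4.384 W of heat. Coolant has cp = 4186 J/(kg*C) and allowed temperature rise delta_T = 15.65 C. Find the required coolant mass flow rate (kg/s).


Step 1: Total heat Q = 47 * 4.384 W = 206.05 W
Step 2: denom = cp * dT = 4186 * 15.65 = 65511
Step 3: m_dot = 206.05 / 65511 = 0.003145 kg/s

0.003145 kg/s


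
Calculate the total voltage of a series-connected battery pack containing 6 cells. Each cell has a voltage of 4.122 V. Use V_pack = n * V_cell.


With 6 cells in series at 4.122 V each, V_pack = 24.732 V

24.732 V


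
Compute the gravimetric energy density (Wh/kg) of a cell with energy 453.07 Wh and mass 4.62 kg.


ED = E / m = 453.07 / 4.62 = 98.07 Wh/kg

98.07 Wh/kg


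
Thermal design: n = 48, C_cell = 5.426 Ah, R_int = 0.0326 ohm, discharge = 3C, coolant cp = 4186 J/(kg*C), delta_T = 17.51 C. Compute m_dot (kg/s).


Step 1: I = 3 * 5.426 = 16.278 A
Step 2: Q_cell = I^2 * R = 16.278^2 * 0.0326 = 8.6381 W
Step 3: Q_total = 48 * 8.6381 = 414.63 W
Step 4: m_dot = Q_total / (cp * dT) = 414.63 / (4186 * 17.51) = 0.005657 kg/s

0.005657 kg/s


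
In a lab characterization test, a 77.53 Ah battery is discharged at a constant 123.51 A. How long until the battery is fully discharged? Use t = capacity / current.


Runtime = 77.53 Ah / 123.51 A = 0.6277 hr

0.6277 hr


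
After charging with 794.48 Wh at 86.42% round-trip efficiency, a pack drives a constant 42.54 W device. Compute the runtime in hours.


Step 1: E_discharge = eta/100 * E_charge = 86.42/100 * 794.48 = 686.59 Wh
Step 2: t = E_discharge / P = 686.59 / 42.54 = 16.14 hr

16.14 hr


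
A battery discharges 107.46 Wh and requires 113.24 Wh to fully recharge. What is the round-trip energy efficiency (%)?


Round-trip efficiency = 107.46/113.24 * 100% = 94.90%

94.90%


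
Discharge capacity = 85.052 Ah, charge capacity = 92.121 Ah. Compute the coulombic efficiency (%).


Coulombic efficiency = 85.052/92.121 * 100% = 92.33%

92.33%


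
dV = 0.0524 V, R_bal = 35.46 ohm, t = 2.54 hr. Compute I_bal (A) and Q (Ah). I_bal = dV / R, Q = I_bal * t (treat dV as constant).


I_bal = dV / R = 0.0524 / 35.46 = 0.0014777 A
Q = I_bal * t = 0.0014777 * 2.54 = 0.003753 Ah

I=0.0014777 A, Q=0.003753 Ah


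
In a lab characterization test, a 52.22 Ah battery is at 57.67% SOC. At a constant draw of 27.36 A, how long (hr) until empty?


Step 1: remaining = SOC/100 * C_total = 57.67/100 * 52.22 = 30.115 Ah
Step 2: t = remaining / I = 30.115 / 27.36 = 1.101 hr

1.101 hr


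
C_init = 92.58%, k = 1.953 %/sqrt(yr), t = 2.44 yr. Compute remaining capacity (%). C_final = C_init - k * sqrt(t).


Step 1: sqrt(2.44 yr) = 1.562
Step 2: drop = 1.953 * 1.562 = 3.0506
Step 3: C_final = 92.58 - 3.0506 = 89.53%

89.53%


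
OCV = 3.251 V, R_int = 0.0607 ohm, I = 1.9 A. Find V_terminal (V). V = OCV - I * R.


IR drop = 1.9 * 0.0607 = 0.11533 V
V = 3.251 - 0.11533 = 3.136 V

3.136 V


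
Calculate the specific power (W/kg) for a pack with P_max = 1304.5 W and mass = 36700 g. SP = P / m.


Convert: m = 36700 g = 36.7 kg
SP = P / m = 1304.5 / 36.7 = 35.54 W/kg

35.54 W/kg


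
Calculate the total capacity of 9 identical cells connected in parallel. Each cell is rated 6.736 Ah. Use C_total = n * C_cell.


Parallel capacities add: 9 * 6.736 Ah = 60.624 Ah

60.624 Ah


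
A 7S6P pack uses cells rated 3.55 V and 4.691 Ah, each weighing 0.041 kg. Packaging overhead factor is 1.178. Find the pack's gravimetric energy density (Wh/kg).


Step 1: V_pack = 7 * 3.55 = 24.85 V
Step 2: C_pack = 6 * 4.691 = 28.146 Ah
Step 3: E_pack = V_pack * C_pack = 24.85 * 28.146 = 699.43 Wh
Step 4: m_pack = 7 * 6 * 0.041 * 1.178 = 2.0285 kg
Step 5: ED = E_pack / m_pack = 699.43 / 2.0285 = 344.8 Wh/kg

344.8 Wh/kg


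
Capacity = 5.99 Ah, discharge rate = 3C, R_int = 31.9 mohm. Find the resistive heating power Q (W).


Convert: R = 31.9 mohm = 0.0319 ohm
Step 1: I = C_rate * capacity = 3 * 5.99 = 17.97 A
Step 2: Q = I^2 * R = 17.97^2 * 0.0319 = 322.92 * 0.0319 = 10.30 W

10.30 W


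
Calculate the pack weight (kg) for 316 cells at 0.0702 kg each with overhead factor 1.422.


Cell mass sum = 316 * 0.0702 = 22.183 kg
With overhead 1.422: m_pack = 22.183 * 1.422 = 31.54 kg

31.54 kg


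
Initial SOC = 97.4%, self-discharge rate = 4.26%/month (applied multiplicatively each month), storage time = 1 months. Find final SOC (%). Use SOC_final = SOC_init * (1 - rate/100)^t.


decay = (1 - 4.26/100)^1 = 0.9574
SOC_final = 97.4 * 0.9574 = 93.25%

93.25%


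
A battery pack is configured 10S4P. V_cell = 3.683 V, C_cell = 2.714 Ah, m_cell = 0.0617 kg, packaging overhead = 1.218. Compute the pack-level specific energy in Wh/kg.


Step 1: V_pack = 10 * 3.683 = 36.83 V
Step 2: C_pack = 4 * 2.714 = 10.856 Ah
Step 3: E_pack = V_pack * C_pack = 36.83 * 10.856 = 399.83 Wh
Step 4: m_pack = 10 * 4 * 0.0617 * 1.218 = 3.006 kg
Step 5: ED = E_pack / m_pack = 399.83 / 3.006 = 133.0 Wh/kg

133.0 Wh/kg


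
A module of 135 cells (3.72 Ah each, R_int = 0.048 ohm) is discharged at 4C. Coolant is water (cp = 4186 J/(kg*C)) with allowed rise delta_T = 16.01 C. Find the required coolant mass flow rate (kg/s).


Step 1: I = 4 * 3.72 = 14.88 A
Step 2: Q_cell = I^2 * R = 14.88^2 * 0.048 = 10.628 W
Step 3: Q_total = 135 * 10.628 = 1434.8 W
Step 4: m_dot = Q_total / (cp * dT) = 1434.8 / (4186 * 16.01) = 0.02141 kg/s

0.02141 kg/s


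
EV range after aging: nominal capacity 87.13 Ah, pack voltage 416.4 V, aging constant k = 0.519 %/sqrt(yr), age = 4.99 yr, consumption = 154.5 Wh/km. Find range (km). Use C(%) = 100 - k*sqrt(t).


Step 1: capacity retention = 100 - 0.519 * sqrt(4.99) = 100 - 0.519 * 2.2338 = 98.841%
Step 2: C_now = 87.13 * 98.841/100 = 86.12 Ah
Step 3: E_pack = V * C_now = 416.4 * 86.12 = 35860 Wh
Step 4: range = E_pack / consumption = 35860 / 154.5 = 232.1 km

232.1 km


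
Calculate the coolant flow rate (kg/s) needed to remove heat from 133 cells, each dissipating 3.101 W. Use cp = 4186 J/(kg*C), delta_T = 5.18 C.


Step 1: Total heat Q = 133 * 3.101 W = 412.43 W
Step 2: denom = cp * dT = 4186 * 5.18 = 21683
Step 3: m_dot = 412.43 / 21683 = 0.01902 kg/s

0.01902 kg/s


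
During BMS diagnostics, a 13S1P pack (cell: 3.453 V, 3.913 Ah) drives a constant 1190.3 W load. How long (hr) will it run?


Step 1: E_pack = Ns * V_cell * Np * C_cell = 13 * 3.453 * 1 * 3.913 = 175.65 Wh
Step 2: t = E_pack / P = 175.65 / 1190.3 = 0.1476 hr

0.1476 hr


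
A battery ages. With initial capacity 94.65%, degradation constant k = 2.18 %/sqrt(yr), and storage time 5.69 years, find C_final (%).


Step 1: sqrt(5.69 yr) = 2.3854
Step 2: drop = 2.18 * 2.3854 = 5.2002
Step 3: C_final = 94.65 - 5.2002 = 89.45%

89.45%


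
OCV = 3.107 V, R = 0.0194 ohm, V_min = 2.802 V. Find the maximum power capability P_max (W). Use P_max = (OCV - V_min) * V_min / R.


dV = OCV - V_min = 0.305 V (so I_max = dV / R)
P_max = dV * V_min / R = 0.305 * 2.802 / 0.0194 = 44.05 W

44.05 W


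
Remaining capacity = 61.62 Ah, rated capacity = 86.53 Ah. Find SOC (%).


SOC% = 61.62 / 86.53 * 100 = 71.21%

71.21%


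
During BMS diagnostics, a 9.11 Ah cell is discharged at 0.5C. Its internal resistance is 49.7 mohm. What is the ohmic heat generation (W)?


Convert: R = 49.7 mohm = 0.0497 ohm
Step 1: I = C_rate * capacity = 0.5 * 9.11 = 4.555 A
Step 2: Q = I^2 * R = 4.555^2 * 0.0497 = 20.748 * 0.0497 = 1.031 W

1.031 W


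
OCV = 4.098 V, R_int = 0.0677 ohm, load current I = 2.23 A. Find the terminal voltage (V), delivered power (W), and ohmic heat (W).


Step 1: V_terminal = OCV - I*R = 4.098 - 2.23 * 0.0677 = 3.947 V
Step 2: P_out = V_terminal * I = 3.947 * 2.23 = 8.802 W
Step 3: Q = I^2 * R = 2.23^2 * 0.0677 = 0.3367 W

V=3.947 V, P=8.802 W, Q=0.3367 W


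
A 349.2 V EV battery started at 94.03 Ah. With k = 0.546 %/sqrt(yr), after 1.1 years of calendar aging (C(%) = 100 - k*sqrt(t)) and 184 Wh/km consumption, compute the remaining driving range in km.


Step 1: capacity retention = 100 - 0.546 * sqrt(1.1) = 100 - 0.546 * 1.0488 = 99.427%
Step 2: C_now = 94.03 * 99.427/100 = 93.491 Ah
Step 3: E_pack = V * C_now = 349.2 * 93.491 = 32647 Wh
Step 4: range = E_pack / consumption = 32647 / 184 = 177.4 km

177.4 km


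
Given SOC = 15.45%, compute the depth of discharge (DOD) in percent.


DOD = 100 - SOC = 100 - 15.45 = 84.55%

84.55%


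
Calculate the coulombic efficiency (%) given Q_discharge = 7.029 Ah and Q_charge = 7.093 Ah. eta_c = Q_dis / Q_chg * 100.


Coulombic efficiency = 7.029/7.093 * 100% = 99.10%

99.10%


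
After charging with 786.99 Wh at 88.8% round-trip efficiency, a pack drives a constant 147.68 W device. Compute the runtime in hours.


Step 1: E_discharge = eta/100 * E_charge = 88.8/100 * 786.99 = 698.85 Wh
Step 2: t = E_discharge / P = 698.85 / 147.68 = 4.732 hr

4.732 hr


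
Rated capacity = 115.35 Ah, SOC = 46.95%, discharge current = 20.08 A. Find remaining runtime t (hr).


Step 1: remaining = SOC/100 * C_total = 46.95/100 * 115.35 = 54.157 Ah
Step 2: t = remaining / I = 54.157 / 20.08 = 2.697 hr

2.697 hr


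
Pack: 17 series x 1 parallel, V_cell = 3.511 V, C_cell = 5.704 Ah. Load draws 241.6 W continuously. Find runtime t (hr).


Step 1: E_pack = Ns * V_cell * Np * C_cell = 17 * 3.511 * 1 * 5.704 = 340.45 Wh
Step 2: t = E_pack / P = 340.45 / 241.6 = 1.409 hr

1.409 hr


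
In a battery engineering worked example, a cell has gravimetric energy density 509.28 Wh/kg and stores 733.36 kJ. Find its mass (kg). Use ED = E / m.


Convert: E = 733.36 kJ = 203.71 Wh
m = E / ED = 203.71 / 509.28 = 0.4000 kg

0.4000 kg


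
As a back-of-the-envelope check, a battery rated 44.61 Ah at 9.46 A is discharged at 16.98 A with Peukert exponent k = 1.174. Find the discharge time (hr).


t_rated = C / I_rated = 44.61 / 9.46 = 4.7156 hr
(I_rated/I)^k = (0.55713)^1.174 = 0.50321
t = t_rated * (I_rated/I)^k = 4.7156 * 0.50321 = 2.373 hr

2.373 hr


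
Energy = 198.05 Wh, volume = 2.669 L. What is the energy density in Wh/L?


ED = E / V = 198.05 / 2.669 = 74.20 Wh/L

74.20 Wh/L


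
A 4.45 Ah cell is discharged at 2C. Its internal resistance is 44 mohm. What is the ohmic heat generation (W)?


Convert: R = 44 mohm = 0.044 ohm
Step 1: I = C_rate * capacity = 2 * 4.45 = 8.9 A
Step 2: Q = I^2 * R = 8.9^2 * 0.044 = 79.21 * 0.044 = 3.485 W

3.485 W


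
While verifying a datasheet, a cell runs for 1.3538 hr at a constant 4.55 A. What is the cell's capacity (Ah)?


C = I * t = 4.55 * 1.3538 = 6.160 Ah

6.160 Ah


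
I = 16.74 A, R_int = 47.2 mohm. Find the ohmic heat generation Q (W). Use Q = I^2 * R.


Convert: R = 47.2 mohm = 0.0472 ohm
Q = I^2 * R = 16.74^2 * 0.0472 = 13.23 W

13.23 W


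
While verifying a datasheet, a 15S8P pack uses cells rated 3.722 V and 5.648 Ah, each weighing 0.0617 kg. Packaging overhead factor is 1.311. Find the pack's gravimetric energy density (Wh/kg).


Step 1: V_pack = 15 * 3.722 = 55.83 V
Step 2: C_pack = 8 * 5.648 = 45.184 Ah
Step 3: E_pack = V_pack * C_pack = 55.83 * 45.184 = 2522.6 Wh
Step 4: m_pack = 15 * 8 * 0.0617 * 1.311 = 9.7066 kg
Step 5: ED = E_pack / m_pack = 2522.6 / 9.7066 = 259.9 Wh/kg

259.9 Wh/kg


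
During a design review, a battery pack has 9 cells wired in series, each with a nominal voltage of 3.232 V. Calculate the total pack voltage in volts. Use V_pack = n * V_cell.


V_pack = n * V_cell = 9 * 3.232 = 29.088 V

29.088 V


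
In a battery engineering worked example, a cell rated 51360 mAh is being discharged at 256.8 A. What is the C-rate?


Convert: capacity = 51360 mAh = 51.36 Ah
Rearranging: C_rate = 256.8 / 51.36 = 5C

5C


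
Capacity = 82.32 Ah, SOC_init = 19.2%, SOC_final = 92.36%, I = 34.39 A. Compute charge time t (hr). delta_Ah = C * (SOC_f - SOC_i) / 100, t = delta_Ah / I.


Step 1: dSOC = 92.36% - 19.2% = 73.16%
Step 2: delta_Ah = 82.32 * 73.16 / 100 = 60.225 Ah
Step 3: t = 60.225 / 34.39 = 1.751 hr

1.751 hr


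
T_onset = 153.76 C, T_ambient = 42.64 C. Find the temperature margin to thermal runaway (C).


Safety margin = 153.76 C - 42.64 C = 111.12 C

111.12 C


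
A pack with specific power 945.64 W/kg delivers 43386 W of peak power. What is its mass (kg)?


m = P / SP = 43386 / 945.64 = 45.88 kg

45.88 kg


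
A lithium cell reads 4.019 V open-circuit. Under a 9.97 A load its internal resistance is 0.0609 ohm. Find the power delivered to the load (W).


Step 1: V_terminal = OCV - I*R = 4.019 - 9.97 * 0.0609 = 3.4118 V
Step 2: P_out = V_terminal * I = 3.4118 * 9.97 = 34.02 W

34.02 W


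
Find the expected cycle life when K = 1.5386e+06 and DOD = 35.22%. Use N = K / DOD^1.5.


Step 1: DOD^1.5 = 35.22^1.5 = 209.02
Step 2: N = 1.5386e+06 / 209.02 = 7361 cycles

7361 cycles


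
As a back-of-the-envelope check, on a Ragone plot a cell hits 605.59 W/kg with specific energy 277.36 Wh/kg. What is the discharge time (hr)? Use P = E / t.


t = E / P = 277.36 / 605.59 = 0.4580 hr

0.4580 hr


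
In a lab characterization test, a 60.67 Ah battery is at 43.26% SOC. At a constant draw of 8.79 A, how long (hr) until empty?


Step 1: remaining = SOC/100 * C_total = 43.26/100 * 60.67 = 26.246 Ah
Step 2: t = remaining / I = 26.246 / 8.79 = 2.986 hr

2.986 hr


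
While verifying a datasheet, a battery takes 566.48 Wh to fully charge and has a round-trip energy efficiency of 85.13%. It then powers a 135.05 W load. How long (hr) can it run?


Step 1: E_discharge = eta/100 * E_charge = 85.13/100 * 566.48 = 482.24 Wh
Step 2: t = E_discharge / P = 482.24 / 135.05 = 3.571 hr

3.571 hr
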